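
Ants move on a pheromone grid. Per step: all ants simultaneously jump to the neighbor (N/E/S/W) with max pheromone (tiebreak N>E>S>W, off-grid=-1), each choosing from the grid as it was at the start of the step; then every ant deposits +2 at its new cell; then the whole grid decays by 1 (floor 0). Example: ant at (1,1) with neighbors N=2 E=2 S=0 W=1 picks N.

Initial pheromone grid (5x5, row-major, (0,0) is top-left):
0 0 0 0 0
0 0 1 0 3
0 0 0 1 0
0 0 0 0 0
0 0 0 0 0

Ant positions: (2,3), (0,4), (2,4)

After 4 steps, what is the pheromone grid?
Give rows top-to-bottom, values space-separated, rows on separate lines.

After step 1: ants at (1,3),(1,4),(1,4)
  0 0 0 0 0
  0 0 0 1 6
  0 0 0 0 0
  0 0 0 0 0
  0 0 0 0 0
After step 2: ants at (1,4),(1,3),(1,3)
  0 0 0 0 0
  0 0 0 4 7
  0 0 0 0 0
  0 0 0 0 0
  0 0 0 0 0
After step 3: ants at (1,3),(1,4),(1,4)
  0 0 0 0 0
  0 0 0 5 10
  0 0 0 0 0
  0 0 0 0 0
  0 0 0 0 0
After step 4: ants at (1,4),(1,3),(1,3)
  0 0 0 0 0
  0 0 0 8 11
  0 0 0 0 0
  0 0 0 0 0
  0 0 0 0 0

0 0 0 0 0
0 0 0 8 11
0 0 0 0 0
0 0 0 0 0
0 0 0 0 0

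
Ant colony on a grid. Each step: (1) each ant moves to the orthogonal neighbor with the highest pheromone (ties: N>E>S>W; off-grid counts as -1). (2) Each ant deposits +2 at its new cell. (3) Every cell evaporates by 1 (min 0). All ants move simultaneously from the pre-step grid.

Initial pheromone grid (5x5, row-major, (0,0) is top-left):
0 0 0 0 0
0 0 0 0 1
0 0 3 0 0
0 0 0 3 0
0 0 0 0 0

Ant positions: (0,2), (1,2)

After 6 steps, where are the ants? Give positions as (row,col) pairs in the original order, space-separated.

Step 1: ant0:(0,2)->E->(0,3) | ant1:(1,2)->S->(2,2)
  grid max=4 at (2,2)
Step 2: ant0:(0,3)->E->(0,4) | ant1:(2,2)->N->(1,2)
  grid max=3 at (2,2)
Step 3: ant0:(0,4)->S->(1,4) | ant1:(1,2)->S->(2,2)
  grid max=4 at (2,2)
Step 4: ant0:(1,4)->N->(0,4) | ant1:(2,2)->N->(1,2)
  grid max=3 at (2,2)
Step 5: ant0:(0,4)->S->(1,4) | ant1:(1,2)->S->(2,2)
  grid max=4 at (2,2)
Step 6: ant0:(1,4)->N->(0,4) | ant1:(2,2)->N->(1,2)
  grid max=3 at (2,2)

(0,4) (1,2)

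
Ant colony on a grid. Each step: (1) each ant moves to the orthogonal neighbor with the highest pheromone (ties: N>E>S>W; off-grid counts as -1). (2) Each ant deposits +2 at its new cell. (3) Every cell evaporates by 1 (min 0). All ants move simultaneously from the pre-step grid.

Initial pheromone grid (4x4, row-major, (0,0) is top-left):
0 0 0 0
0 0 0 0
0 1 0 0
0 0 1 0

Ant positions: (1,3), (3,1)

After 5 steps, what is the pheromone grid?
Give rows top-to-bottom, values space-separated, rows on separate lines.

After step 1: ants at (0,3),(2,1)
  0 0 0 1
  0 0 0 0
  0 2 0 0
  0 0 0 0
After step 2: ants at (1,3),(1,1)
  0 0 0 0
  0 1 0 1
  0 1 0 0
  0 0 0 0
After step 3: ants at (0,3),(2,1)
  0 0 0 1
  0 0 0 0
  0 2 0 0
  0 0 0 0
After step 4: ants at (1,3),(1,1)
  0 0 0 0
  0 1 0 1
  0 1 0 0
  0 0 0 0
After step 5: ants at (0,3),(2,1)
  0 0 0 1
  0 0 0 0
  0 2 0 0
  0 0 0 0

0 0 0 1
0 0 0 0
0 2 0 0
0 0 0 0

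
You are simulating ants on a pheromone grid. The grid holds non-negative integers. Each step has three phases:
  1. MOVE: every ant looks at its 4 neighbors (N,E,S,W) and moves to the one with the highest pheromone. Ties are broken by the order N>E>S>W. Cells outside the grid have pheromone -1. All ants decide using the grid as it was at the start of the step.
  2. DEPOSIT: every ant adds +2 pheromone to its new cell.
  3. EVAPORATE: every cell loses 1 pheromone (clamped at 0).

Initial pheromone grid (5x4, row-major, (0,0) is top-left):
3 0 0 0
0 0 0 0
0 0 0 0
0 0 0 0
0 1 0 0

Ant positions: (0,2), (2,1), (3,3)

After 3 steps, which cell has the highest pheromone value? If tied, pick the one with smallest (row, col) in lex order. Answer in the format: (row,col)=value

Step 1: ant0:(0,2)->E->(0,3) | ant1:(2,1)->N->(1,1) | ant2:(3,3)->N->(2,3)
  grid max=2 at (0,0)
Step 2: ant0:(0,3)->S->(1,3) | ant1:(1,1)->N->(0,1) | ant2:(2,3)->N->(1,3)
  grid max=3 at (1,3)
Step 3: ant0:(1,3)->N->(0,3) | ant1:(0,1)->W->(0,0) | ant2:(1,3)->N->(0,3)
  grid max=3 at (0,3)
Final grid:
  2 0 0 3
  0 0 0 2
  0 0 0 0
  0 0 0 0
  0 0 0 0
Max pheromone 3 at (0,3)

Answer: (0,3)=3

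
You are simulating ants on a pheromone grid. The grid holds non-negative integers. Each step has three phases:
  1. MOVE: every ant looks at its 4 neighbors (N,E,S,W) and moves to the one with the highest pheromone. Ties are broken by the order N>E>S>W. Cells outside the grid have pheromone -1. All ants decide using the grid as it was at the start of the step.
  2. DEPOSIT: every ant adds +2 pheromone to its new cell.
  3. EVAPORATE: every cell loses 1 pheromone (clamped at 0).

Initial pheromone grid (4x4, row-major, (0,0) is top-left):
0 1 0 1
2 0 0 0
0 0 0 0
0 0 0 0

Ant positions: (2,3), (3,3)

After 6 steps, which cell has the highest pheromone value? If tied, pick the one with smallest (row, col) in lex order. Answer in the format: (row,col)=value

Step 1: ant0:(2,3)->N->(1,3) | ant1:(3,3)->N->(2,3)
  grid max=1 at (1,0)
Step 2: ant0:(1,3)->S->(2,3) | ant1:(2,3)->N->(1,3)
  grid max=2 at (1,3)
Step 3: ant0:(2,3)->N->(1,3) | ant1:(1,3)->S->(2,3)
  grid max=3 at (1,3)
Step 4: ant0:(1,3)->S->(2,3) | ant1:(2,3)->N->(1,3)
  grid max=4 at (1,3)
Step 5: ant0:(2,3)->N->(1,3) | ant1:(1,3)->S->(2,3)
  grid max=5 at (1,3)
Step 6: ant0:(1,3)->S->(2,3) | ant1:(2,3)->N->(1,3)
  grid max=6 at (1,3)
Final grid:
  0 0 0 0
  0 0 0 6
  0 0 0 6
  0 0 0 0
Max pheromone 6 at (1,3)

Answer: (1,3)=6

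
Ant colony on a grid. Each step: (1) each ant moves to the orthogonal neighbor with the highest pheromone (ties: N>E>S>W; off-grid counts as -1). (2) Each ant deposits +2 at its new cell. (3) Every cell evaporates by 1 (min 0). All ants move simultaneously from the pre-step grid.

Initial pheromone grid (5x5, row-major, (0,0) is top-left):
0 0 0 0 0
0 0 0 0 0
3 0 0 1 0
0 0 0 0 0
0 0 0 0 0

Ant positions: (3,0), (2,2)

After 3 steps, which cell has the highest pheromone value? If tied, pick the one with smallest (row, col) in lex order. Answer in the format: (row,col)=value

Answer: (2,0)=4

Derivation:
Step 1: ant0:(3,0)->N->(2,0) | ant1:(2,2)->E->(2,3)
  grid max=4 at (2,0)
Step 2: ant0:(2,0)->N->(1,0) | ant1:(2,3)->N->(1,3)
  grid max=3 at (2,0)
Step 3: ant0:(1,0)->S->(2,0) | ant1:(1,3)->S->(2,3)
  grid max=4 at (2,0)
Final grid:
  0 0 0 0 0
  0 0 0 0 0
  4 0 0 2 0
  0 0 0 0 0
  0 0 0 0 0
Max pheromone 4 at (2,0)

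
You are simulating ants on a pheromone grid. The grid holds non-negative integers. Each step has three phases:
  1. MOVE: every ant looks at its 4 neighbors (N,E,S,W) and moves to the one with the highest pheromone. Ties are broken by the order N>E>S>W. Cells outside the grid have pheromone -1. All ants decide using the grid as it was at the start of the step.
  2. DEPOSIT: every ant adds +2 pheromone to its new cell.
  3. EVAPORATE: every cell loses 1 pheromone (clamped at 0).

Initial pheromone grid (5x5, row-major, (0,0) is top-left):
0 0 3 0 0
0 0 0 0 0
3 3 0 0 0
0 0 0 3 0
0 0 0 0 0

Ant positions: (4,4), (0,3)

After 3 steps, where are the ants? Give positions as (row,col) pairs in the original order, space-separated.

Step 1: ant0:(4,4)->N->(3,4) | ant1:(0,3)->W->(0,2)
  grid max=4 at (0,2)
Step 2: ant0:(3,4)->W->(3,3) | ant1:(0,2)->E->(0,3)
  grid max=3 at (0,2)
Step 3: ant0:(3,3)->N->(2,3) | ant1:(0,3)->W->(0,2)
  grid max=4 at (0,2)

(2,3) (0,2)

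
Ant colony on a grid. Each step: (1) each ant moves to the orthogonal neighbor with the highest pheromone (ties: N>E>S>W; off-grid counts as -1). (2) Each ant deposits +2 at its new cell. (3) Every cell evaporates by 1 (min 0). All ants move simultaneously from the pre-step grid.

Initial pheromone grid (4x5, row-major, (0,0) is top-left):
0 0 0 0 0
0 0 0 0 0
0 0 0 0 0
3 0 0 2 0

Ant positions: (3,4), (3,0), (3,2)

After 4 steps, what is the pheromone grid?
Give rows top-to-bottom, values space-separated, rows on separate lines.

After step 1: ants at (3,3),(2,0),(3,3)
  0 0 0 0 0
  0 0 0 0 0
  1 0 0 0 0
  2 0 0 5 0
After step 2: ants at (2,3),(3,0),(2,3)
  0 0 0 0 0
  0 0 0 0 0
  0 0 0 3 0
  3 0 0 4 0
After step 3: ants at (3,3),(2,0),(3,3)
  0 0 0 0 0
  0 0 0 0 0
  1 0 0 2 0
  2 0 0 7 0
After step 4: ants at (2,3),(3,0),(2,3)
  0 0 0 0 0
  0 0 0 0 0
  0 0 0 5 0
  3 0 0 6 0

0 0 0 0 0
0 0 0 0 0
0 0 0 5 0
3 0 0 6 0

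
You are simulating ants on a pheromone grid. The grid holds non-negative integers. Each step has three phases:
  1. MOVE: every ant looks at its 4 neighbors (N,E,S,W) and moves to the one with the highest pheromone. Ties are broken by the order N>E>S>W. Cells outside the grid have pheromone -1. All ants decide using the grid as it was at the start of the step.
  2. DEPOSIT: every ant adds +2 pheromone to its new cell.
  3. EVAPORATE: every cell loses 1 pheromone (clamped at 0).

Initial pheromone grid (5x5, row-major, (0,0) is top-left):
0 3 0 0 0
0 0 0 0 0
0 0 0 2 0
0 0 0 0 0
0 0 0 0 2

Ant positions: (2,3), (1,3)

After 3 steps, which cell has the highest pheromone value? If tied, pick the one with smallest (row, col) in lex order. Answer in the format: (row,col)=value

Step 1: ant0:(2,3)->N->(1,3) | ant1:(1,3)->S->(2,3)
  grid max=3 at (2,3)
Step 2: ant0:(1,3)->S->(2,3) | ant1:(2,3)->N->(1,3)
  grid max=4 at (2,3)
Step 3: ant0:(2,3)->N->(1,3) | ant1:(1,3)->S->(2,3)
  grid max=5 at (2,3)
Final grid:
  0 0 0 0 0
  0 0 0 3 0
  0 0 0 5 0
  0 0 0 0 0
  0 0 0 0 0
Max pheromone 5 at (2,3)

Answer: (2,3)=5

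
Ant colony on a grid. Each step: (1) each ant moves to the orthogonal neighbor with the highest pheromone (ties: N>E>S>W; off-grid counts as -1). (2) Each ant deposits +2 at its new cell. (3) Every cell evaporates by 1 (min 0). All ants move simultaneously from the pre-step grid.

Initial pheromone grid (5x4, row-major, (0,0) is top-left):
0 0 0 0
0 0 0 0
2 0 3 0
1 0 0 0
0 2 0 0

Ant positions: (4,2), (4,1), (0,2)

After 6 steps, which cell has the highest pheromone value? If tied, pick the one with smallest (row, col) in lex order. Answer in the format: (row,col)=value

Step 1: ant0:(4,2)->W->(4,1) | ant1:(4,1)->N->(3,1) | ant2:(0,2)->E->(0,3)
  grid max=3 at (4,1)
Step 2: ant0:(4,1)->N->(3,1) | ant1:(3,1)->S->(4,1) | ant2:(0,3)->S->(1,3)
  grid max=4 at (4,1)
Step 3: ant0:(3,1)->S->(4,1) | ant1:(4,1)->N->(3,1) | ant2:(1,3)->N->(0,3)
  grid max=5 at (4,1)
Step 4: ant0:(4,1)->N->(3,1) | ant1:(3,1)->S->(4,1) | ant2:(0,3)->S->(1,3)
  grid max=6 at (4,1)
Step 5: ant0:(3,1)->S->(4,1) | ant1:(4,1)->N->(3,1) | ant2:(1,3)->N->(0,3)
  grid max=7 at (4,1)
Step 6: ant0:(4,1)->N->(3,1) | ant1:(3,1)->S->(4,1) | ant2:(0,3)->S->(1,3)
  grid max=8 at (4,1)
Final grid:
  0 0 0 0
  0 0 0 1
  0 0 0 0
  0 6 0 0
  0 8 0 0
Max pheromone 8 at (4,1)

Answer: (4,1)=8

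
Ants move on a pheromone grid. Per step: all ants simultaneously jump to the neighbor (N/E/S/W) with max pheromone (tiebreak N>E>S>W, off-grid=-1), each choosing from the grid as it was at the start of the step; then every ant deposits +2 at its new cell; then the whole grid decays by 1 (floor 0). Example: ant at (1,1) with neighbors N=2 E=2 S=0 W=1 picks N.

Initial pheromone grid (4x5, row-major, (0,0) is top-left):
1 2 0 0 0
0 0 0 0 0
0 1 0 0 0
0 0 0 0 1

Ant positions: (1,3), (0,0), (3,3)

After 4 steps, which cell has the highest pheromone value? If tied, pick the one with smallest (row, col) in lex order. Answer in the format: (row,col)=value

Step 1: ant0:(1,3)->N->(0,3) | ant1:(0,0)->E->(0,1) | ant2:(3,3)->E->(3,4)
  grid max=3 at (0,1)
Step 2: ant0:(0,3)->E->(0,4) | ant1:(0,1)->E->(0,2) | ant2:(3,4)->N->(2,4)
  grid max=2 at (0,1)
Step 3: ant0:(0,4)->S->(1,4) | ant1:(0,2)->W->(0,1) | ant2:(2,4)->S->(3,4)
  grid max=3 at (0,1)
Step 4: ant0:(1,4)->N->(0,4) | ant1:(0,1)->E->(0,2) | ant2:(3,4)->N->(2,4)
  grid max=2 at (0,1)
Final grid:
  0 2 1 0 1
  0 0 0 0 0
  0 0 0 0 1
  0 0 0 0 1
Max pheromone 2 at (0,1)

Answer: (0,1)=2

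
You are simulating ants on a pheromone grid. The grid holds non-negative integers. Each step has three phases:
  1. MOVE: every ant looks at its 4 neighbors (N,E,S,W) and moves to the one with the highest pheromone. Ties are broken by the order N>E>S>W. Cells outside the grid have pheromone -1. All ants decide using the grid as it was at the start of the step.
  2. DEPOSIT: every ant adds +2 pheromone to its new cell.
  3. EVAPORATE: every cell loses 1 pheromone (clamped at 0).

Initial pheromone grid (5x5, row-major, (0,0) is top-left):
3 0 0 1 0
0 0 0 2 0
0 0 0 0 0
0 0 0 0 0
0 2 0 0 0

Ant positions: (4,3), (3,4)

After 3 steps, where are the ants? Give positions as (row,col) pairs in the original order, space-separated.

Step 1: ant0:(4,3)->N->(3,3) | ant1:(3,4)->N->(2,4)
  grid max=2 at (0,0)
Step 2: ant0:(3,3)->N->(2,3) | ant1:(2,4)->N->(1,4)
  grid max=1 at (0,0)
Step 3: ant0:(2,3)->N->(1,3) | ant1:(1,4)->N->(0,4)
  grid max=1 at (0,4)

(1,3) (0,4)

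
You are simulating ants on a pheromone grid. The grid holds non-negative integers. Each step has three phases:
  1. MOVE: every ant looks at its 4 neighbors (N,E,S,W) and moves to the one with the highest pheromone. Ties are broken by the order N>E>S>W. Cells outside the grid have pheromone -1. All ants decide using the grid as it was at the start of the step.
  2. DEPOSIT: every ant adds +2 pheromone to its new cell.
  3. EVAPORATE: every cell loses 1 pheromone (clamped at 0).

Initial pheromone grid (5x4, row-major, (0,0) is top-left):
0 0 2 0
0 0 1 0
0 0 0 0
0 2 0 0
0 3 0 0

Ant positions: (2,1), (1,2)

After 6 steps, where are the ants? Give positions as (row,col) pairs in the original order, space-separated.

Step 1: ant0:(2,1)->S->(3,1) | ant1:(1,2)->N->(0,2)
  grid max=3 at (0,2)
Step 2: ant0:(3,1)->S->(4,1) | ant1:(0,2)->E->(0,3)
  grid max=3 at (4,1)
Step 3: ant0:(4,1)->N->(3,1) | ant1:(0,3)->W->(0,2)
  grid max=3 at (0,2)
Step 4: ant0:(3,1)->S->(4,1) | ant1:(0,2)->E->(0,3)
  grid max=3 at (4,1)
Step 5: ant0:(4,1)->N->(3,1) | ant1:(0,3)->W->(0,2)
  grid max=3 at (0,2)
Step 6: ant0:(3,1)->S->(4,1) | ant1:(0,2)->E->(0,3)
  grid max=3 at (4,1)

(4,1) (0,3)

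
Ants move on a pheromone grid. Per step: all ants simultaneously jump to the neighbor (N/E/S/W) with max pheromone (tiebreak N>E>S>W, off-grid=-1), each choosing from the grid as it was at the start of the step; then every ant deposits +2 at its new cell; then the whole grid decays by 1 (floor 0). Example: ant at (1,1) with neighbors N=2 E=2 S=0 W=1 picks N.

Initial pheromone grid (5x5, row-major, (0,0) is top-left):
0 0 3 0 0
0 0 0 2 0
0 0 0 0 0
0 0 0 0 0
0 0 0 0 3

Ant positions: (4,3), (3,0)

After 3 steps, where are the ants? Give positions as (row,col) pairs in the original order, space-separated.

Step 1: ant0:(4,3)->E->(4,4) | ant1:(3,0)->N->(2,0)
  grid max=4 at (4,4)
Step 2: ant0:(4,4)->N->(3,4) | ant1:(2,0)->N->(1,0)
  grid max=3 at (4,4)
Step 3: ant0:(3,4)->S->(4,4) | ant1:(1,0)->N->(0,0)
  grid max=4 at (4,4)

(4,4) (0,0)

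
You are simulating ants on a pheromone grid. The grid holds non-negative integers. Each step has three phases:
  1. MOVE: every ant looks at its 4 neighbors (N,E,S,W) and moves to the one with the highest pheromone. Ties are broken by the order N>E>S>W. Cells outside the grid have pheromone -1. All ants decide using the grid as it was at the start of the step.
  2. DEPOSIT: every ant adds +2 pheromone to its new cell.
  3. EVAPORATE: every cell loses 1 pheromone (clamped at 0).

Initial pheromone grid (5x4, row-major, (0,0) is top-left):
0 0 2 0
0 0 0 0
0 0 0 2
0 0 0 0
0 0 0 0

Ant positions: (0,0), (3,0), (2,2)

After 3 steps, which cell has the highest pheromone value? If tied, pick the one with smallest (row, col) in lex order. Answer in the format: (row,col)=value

Step 1: ant0:(0,0)->E->(0,1) | ant1:(3,0)->N->(2,0) | ant2:(2,2)->E->(2,3)
  grid max=3 at (2,3)
Step 2: ant0:(0,1)->E->(0,2) | ant1:(2,0)->N->(1,0) | ant2:(2,3)->N->(1,3)
  grid max=2 at (0,2)
Step 3: ant0:(0,2)->E->(0,3) | ant1:(1,0)->N->(0,0) | ant2:(1,3)->S->(2,3)
  grid max=3 at (2,3)
Final grid:
  1 0 1 1
  0 0 0 0
  0 0 0 3
  0 0 0 0
  0 0 0 0
Max pheromone 3 at (2,3)

Answer: (2,3)=3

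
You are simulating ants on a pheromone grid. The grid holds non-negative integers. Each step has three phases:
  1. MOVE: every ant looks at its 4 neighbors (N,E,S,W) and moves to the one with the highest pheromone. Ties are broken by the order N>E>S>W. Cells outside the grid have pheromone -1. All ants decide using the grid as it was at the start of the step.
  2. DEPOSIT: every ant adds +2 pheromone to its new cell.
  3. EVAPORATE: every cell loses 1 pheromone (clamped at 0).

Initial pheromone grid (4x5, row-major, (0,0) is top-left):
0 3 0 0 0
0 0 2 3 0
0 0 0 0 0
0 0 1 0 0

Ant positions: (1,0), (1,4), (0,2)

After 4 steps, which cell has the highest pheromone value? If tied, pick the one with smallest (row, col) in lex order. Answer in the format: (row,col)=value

Answer: (0,1)=7

Derivation:
Step 1: ant0:(1,0)->N->(0,0) | ant1:(1,4)->W->(1,3) | ant2:(0,2)->W->(0,1)
  grid max=4 at (0,1)
Step 2: ant0:(0,0)->E->(0,1) | ant1:(1,3)->W->(1,2) | ant2:(0,1)->W->(0,0)
  grid max=5 at (0,1)
Step 3: ant0:(0,1)->W->(0,0) | ant1:(1,2)->E->(1,3) | ant2:(0,0)->E->(0,1)
  grid max=6 at (0,1)
Step 4: ant0:(0,0)->E->(0,1) | ant1:(1,3)->W->(1,2) | ant2:(0,1)->W->(0,0)
  grid max=7 at (0,1)
Final grid:
  4 7 0 0 0
  0 0 2 3 0
  0 0 0 0 0
  0 0 0 0 0
Max pheromone 7 at (0,1)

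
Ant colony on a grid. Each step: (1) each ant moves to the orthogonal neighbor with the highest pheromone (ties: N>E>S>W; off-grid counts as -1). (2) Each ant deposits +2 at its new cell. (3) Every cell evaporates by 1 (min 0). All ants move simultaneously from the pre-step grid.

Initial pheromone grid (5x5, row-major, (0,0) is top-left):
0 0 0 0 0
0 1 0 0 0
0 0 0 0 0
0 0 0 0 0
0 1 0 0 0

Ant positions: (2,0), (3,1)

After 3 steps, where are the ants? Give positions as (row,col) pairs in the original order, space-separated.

Step 1: ant0:(2,0)->N->(1,0) | ant1:(3,1)->S->(4,1)
  grid max=2 at (4,1)
Step 2: ant0:(1,0)->N->(0,0) | ant1:(4,1)->N->(3,1)
  grid max=1 at (0,0)
Step 3: ant0:(0,0)->E->(0,1) | ant1:(3,1)->S->(4,1)
  grid max=2 at (4,1)

(0,1) (4,1)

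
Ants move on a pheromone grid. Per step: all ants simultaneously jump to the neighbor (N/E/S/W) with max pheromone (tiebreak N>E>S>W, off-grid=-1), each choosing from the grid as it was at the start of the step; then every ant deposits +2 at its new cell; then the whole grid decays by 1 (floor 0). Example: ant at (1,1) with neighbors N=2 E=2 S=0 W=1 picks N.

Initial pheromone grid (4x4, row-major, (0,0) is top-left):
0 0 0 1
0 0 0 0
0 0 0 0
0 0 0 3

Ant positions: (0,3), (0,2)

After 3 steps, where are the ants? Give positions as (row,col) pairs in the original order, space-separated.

Step 1: ant0:(0,3)->S->(1,3) | ant1:(0,2)->E->(0,3)
  grid max=2 at (0,3)
Step 2: ant0:(1,3)->N->(0,3) | ant1:(0,3)->S->(1,3)
  grid max=3 at (0,3)
Step 3: ant0:(0,3)->S->(1,3) | ant1:(1,3)->N->(0,3)
  grid max=4 at (0,3)

(1,3) (0,3)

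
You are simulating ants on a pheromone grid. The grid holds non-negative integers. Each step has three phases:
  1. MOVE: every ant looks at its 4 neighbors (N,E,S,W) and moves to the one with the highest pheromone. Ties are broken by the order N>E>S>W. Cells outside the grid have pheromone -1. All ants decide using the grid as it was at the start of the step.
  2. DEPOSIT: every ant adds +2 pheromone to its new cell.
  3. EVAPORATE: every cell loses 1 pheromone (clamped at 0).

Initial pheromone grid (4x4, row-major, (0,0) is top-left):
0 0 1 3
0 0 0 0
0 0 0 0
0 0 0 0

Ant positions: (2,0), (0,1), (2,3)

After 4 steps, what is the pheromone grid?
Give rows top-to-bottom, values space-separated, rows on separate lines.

After step 1: ants at (1,0),(0,2),(1,3)
  0 0 2 2
  1 0 0 1
  0 0 0 0
  0 0 0 0
After step 2: ants at (0,0),(0,3),(0,3)
  1 0 1 5
  0 0 0 0
  0 0 0 0
  0 0 0 0
After step 3: ants at (0,1),(0,2),(0,2)
  0 1 4 4
  0 0 0 0
  0 0 0 0
  0 0 0 0
After step 4: ants at (0,2),(0,3),(0,3)
  0 0 5 7
  0 0 0 0
  0 0 0 0
  0 0 0 0

0 0 5 7
0 0 0 0
0 0 0 0
0 0 0 0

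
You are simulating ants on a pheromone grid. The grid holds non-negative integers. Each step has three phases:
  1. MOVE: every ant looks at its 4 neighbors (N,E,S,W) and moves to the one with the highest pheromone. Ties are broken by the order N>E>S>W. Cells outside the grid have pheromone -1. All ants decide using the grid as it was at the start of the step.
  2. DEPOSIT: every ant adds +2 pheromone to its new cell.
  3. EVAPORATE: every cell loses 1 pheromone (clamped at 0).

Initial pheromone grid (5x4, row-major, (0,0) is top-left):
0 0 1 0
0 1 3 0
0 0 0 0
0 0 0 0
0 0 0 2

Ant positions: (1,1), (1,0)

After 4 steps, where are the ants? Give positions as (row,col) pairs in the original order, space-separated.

Step 1: ant0:(1,1)->E->(1,2) | ant1:(1,0)->E->(1,1)
  grid max=4 at (1,2)
Step 2: ant0:(1,2)->W->(1,1) | ant1:(1,1)->E->(1,2)
  grid max=5 at (1,2)
Step 3: ant0:(1,1)->E->(1,2) | ant1:(1,2)->W->(1,1)
  grid max=6 at (1,2)
Step 4: ant0:(1,2)->W->(1,1) | ant1:(1,1)->E->(1,2)
  grid max=7 at (1,2)

(1,1) (1,2)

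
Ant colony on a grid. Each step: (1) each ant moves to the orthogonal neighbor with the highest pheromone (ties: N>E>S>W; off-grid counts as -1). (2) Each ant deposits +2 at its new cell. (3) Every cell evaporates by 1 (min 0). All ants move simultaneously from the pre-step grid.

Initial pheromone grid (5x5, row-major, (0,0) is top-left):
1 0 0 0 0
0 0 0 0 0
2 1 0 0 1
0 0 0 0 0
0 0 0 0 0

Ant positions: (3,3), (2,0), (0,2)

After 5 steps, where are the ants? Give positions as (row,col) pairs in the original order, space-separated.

Step 1: ant0:(3,3)->N->(2,3) | ant1:(2,0)->E->(2,1) | ant2:(0,2)->E->(0,3)
  grid max=2 at (2,1)
Step 2: ant0:(2,3)->N->(1,3) | ant1:(2,1)->W->(2,0) | ant2:(0,3)->E->(0,4)
  grid max=2 at (2,0)
Step 3: ant0:(1,3)->N->(0,3) | ant1:(2,0)->E->(2,1) | ant2:(0,4)->S->(1,4)
  grid max=2 at (2,1)
Step 4: ant0:(0,3)->E->(0,4) | ant1:(2,1)->W->(2,0) | ant2:(1,4)->N->(0,4)
  grid max=3 at (0,4)
Step 5: ant0:(0,4)->S->(1,4) | ant1:(2,0)->E->(2,1) | ant2:(0,4)->S->(1,4)
  grid max=3 at (1,4)

(1,4) (2,1) (1,4)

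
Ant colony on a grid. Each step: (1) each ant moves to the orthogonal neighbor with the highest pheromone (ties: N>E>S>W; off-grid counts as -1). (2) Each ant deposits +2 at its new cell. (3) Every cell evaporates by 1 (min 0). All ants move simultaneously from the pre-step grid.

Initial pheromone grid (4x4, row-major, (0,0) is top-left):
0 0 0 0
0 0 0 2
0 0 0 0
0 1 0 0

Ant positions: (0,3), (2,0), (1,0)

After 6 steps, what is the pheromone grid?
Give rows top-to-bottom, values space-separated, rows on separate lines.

After step 1: ants at (1,3),(1,0),(0,0)
  1 0 0 0
  1 0 0 3
  0 0 0 0
  0 0 0 0
After step 2: ants at (0,3),(0,0),(1,0)
  2 0 0 1
  2 0 0 2
  0 0 0 0
  0 0 0 0
After step 3: ants at (1,3),(1,0),(0,0)
  3 0 0 0
  3 0 0 3
  0 0 0 0
  0 0 0 0
After step 4: ants at (0,3),(0,0),(1,0)
  4 0 0 1
  4 0 0 2
  0 0 0 0
  0 0 0 0
After step 5: ants at (1,3),(1,0),(0,0)
  5 0 0 0
  5 0 0 3
  0 0 0 0
  0 0 0 0
After step 6: ants at (0,3),(0,0),(1,0)
  6 0 0 1
  6 0 0 2
  0 0 0 0
  0 0 0 0

6 0 0 1
6 0 0 2
0 0 0 0
0 0 0 0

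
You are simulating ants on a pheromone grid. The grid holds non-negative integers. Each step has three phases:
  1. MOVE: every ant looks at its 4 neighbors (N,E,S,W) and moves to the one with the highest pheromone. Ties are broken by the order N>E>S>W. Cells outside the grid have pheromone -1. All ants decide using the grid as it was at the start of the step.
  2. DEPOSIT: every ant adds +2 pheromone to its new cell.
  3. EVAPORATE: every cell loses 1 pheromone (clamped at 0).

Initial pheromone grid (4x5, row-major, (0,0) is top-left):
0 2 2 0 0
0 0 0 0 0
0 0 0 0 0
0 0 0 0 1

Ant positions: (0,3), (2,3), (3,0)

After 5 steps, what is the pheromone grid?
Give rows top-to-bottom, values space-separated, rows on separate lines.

After step 1: ants at (0,2),(1,3),(2,0)
  0 1 3 0 0
  0 0 0 1 0
  1 0 0 0 0
  0 0 0 0 0
After step 2: ants at (0,1),(0,3),(1,0)
  0 2 2 1 0
  1 0 0 0 0
  0 0 0 0 0
  0 0 0 0 0
After step 3: ants at (0,2),(0,2),(0,0)
  1 1 5 0 0
  0 0 0 0 0
  0 0 0 0 0
  0 0 0 0 0
After step 4: ants at (0,1),(0,1),(0,1)
  0 6 4 0 0
  0 0 0 0 0
  0 0 0 0 0
  0 0 0 0 0
After step 5: ants at (0,2),(0,2),(0,2)
  0 5 9 0 0
  0 0 0 0 0
  0 0 0 0 0
  0 0 0 0 0

0 5 9 0 0
0 0 0 0 0
0 0 0 0 0
0 0 0 0 0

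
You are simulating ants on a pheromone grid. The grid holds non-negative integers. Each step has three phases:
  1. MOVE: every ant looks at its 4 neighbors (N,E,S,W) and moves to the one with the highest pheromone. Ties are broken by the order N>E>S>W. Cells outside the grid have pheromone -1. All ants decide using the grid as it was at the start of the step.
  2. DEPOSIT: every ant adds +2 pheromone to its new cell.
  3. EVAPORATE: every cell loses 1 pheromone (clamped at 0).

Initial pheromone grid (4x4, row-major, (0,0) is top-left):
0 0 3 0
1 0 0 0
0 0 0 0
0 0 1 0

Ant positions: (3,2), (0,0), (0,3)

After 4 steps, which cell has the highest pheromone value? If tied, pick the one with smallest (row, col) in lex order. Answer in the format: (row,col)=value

Step 1: ant0:(3,2)->N->(2,2) | ant1:(0,0)->S->(1,0) | ant2:(0,3)->W->(0,2)
  grid max=4 at (0,2)
Step 2: ant0:(2,2)->N->(1,2) | ant1:(1,0)->N->(0,0) | ant2:(0,2)->E->(0,3)
  grid max=3 at (0,2)
Step 3: ant0:(1,2)->N->(0,2) | ant1:(0,0)->S->(1,0) | ant2:(0,3)->W->(0,2)
  grid max=6 at (0,2)
Step 4: ant0:(0,2)->E->(0,3) | ant1:(1,0)->N->(0,0) | ant2:(0,2)->E->(0,3)
  grid max=5 at (0,2)
Final grid:
  1 0 5 3
  1 0 0 0
  0 0 0 0
  0 0 0 0
Max pheromone 5 at (0,2)

Answer: (0,2)=5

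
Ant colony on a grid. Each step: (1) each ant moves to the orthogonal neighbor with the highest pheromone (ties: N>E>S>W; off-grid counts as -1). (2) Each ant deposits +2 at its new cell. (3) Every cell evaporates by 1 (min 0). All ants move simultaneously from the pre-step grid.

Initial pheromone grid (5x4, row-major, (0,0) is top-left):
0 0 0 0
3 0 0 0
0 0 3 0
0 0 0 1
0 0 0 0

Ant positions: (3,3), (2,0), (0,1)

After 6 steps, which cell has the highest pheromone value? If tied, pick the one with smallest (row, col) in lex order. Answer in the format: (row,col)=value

Step 1: ant0:(3,3)->N->(2,3) | ant1:(2,0)->N->(1,0) | ant2:(0,1)->E->(0,2)
  grid max=4 at (1,0)
Step 2: ant0:(2,3)->W->(2,2) | ant1:(1,0)->N->(0,0) | ant2:(0,2)->E->(0,3)
  grid max=3 at (1,0)
Step 3: ant0:(2,2)->N->(1,2) | ant1:(0,0)->S->(1,0) | ant2:(0,3)->S->(1,3)
  grid max=4 at (1,0)
Step 4: ant0:(1,2)->S->(2,2) | ant1:(1,0)->N->(0,0) | ant2:(1,3)->W->(1,2)
  grid max=3 at (1,0)
Step 5: ant0:(2,2)->N->(1,2) | ant1:(0,0)->S->(1,0) | ant2:(1,2)->S->(2,2)
  grid max=4 at (1,0)
Step 6: ant0:(1,2)->S->(2,2) | ant1:(1,0)->N->(0,0) | ant2:(2,2)->N->(1,2)
  grid max=5 at (2,2)
Final grid:
  1 0 0 0
  3 0 4 0
  0 0 5 0
  0 0 0 0
  0 0 0 0
Max pheromone 5 at (2,2)

Answer: (2,2)=5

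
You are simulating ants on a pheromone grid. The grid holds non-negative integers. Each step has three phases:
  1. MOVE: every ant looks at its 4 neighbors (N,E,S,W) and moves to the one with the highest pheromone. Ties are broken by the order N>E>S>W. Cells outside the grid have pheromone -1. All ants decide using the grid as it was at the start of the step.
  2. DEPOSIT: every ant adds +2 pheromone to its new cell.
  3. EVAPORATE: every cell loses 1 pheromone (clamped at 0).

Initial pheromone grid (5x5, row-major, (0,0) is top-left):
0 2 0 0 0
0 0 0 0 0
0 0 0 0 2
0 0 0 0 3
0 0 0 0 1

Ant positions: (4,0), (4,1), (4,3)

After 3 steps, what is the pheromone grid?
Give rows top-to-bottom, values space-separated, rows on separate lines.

After step 1: ants at (3,0),(3,1),(4,4)
  0 1 0 0 0
  0 0 0 0 0
  0 0 0 0 1
  1 1 0 0 2
  0 0 0 0 2
After step 2: ants at (3,1),(3,0),(3,4)
  0 0 0 0 0
  0 0 0 0 0
  0 0 0 0 0
  2 2 0 0 3
  0 0 0 0 1
After step 3: ants at (3,0),(3,1),(4,4)
  0 0 0 0 0
  0 0 0 0 0
  0 0 0 0 0
  3 3 0 0 2
  0 0 0 0 2

0 0 0 0 0
0 0 0 0 0
0 0 0 0 0
3 3 0 0 2
0 0 0 0 2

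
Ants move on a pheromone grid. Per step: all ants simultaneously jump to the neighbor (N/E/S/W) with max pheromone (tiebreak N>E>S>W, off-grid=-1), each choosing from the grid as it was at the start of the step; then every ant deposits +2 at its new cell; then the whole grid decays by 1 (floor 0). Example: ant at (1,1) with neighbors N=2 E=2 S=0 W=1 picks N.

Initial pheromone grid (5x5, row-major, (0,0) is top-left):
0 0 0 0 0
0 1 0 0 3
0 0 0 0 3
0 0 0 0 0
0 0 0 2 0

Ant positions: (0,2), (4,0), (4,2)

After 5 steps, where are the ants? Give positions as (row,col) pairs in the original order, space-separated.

Step 1: ant0:(0,2)->E->(0,3) | ant1:(4,0)->N->(3,0) | ant2:(4,2)->E->(4,3)
  grid max=3 at (4,3)
Step 2: ant0:(0,3)->E->(0,4) | ant1:(3,0)->N->(2,0) | ant2:(4,3)->N->(3,3)
  grid max=2 at (4,3)
Step 3: ant0:(0,4)->S->(1,4) | ant1:(2,0)->N->(1,0) | ant2:(3,3)->S->(4,3)
  grid max=3 at (4,3)
Step 4: ant0:(1,4)->N->(0,4) | ant1:(1,0)->N->(0,0) | ant2:(4,3)->N->(3,3)
  grid max=2 at (4,3)
Step 5: ant0:(0,4)->S->(1,4) | ant1:(0,0)->E->(0,1) | ant2:(3,3)->S->(4,3)
  grid max=3 at (4,3)

(1,4) (0,1) (4,3)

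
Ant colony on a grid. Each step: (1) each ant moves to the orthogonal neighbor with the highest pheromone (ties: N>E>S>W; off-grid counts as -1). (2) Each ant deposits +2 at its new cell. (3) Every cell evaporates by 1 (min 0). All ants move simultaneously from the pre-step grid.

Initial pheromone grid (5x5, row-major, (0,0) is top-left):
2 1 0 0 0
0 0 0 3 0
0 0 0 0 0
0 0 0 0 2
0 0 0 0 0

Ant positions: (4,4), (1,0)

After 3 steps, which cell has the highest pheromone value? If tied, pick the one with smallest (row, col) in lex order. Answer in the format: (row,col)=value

Answer: (0,0)=3

Derivation:
Step 1: ant0:(4,4)->N->(3,4) | ant1:(1,0)->N->(0,0)
  grid max=3 at (0,0)
Step 2: ant0:(3,4)->N->(2,4) | ant1:(0,0)->E->(0,1)
  grid max=2 at (0,0)
Step 3: ant0:(2,4)->S->(3,4) | ant1:(0,1)->W->(0,0)
  grid max=3 at (0,0)
Final grid:
  3 0 0 0 0
  0 0 0 0 0
  0 0 0 0 0
  0 0 0 0 3
  0 0 0 0 0
Max pheromone 3 at (0,0)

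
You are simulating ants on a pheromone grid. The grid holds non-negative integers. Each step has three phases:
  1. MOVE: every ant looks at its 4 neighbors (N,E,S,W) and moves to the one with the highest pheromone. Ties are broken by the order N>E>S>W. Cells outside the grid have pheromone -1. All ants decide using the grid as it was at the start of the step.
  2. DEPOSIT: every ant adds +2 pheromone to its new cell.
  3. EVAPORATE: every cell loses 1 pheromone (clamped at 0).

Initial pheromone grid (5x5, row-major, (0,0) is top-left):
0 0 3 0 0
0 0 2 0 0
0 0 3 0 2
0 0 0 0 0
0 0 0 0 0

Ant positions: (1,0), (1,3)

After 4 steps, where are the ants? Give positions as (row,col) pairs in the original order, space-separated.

Step 1: ant0:(1,0)->N->(0,0) | ant1:(1,3)->W->(1,2)
  grid max=3 at (1,2)
Step 2: ant0:(0,0)->E->(0,1) | ant1:(1,2)->N->(0,2)
  grid max=3 at (0,2)
Step 3: ant0:(0,1)->E->(0,2) | ant1:(0,2)->S->(1,2)
  grid max=4 at (0,2)
Step 4: ant0:(0,2)->S->(1,2) | ant1:(1,2)->N->(0,2)
  grid max=5 at (0,2)

(1,2) (0,2)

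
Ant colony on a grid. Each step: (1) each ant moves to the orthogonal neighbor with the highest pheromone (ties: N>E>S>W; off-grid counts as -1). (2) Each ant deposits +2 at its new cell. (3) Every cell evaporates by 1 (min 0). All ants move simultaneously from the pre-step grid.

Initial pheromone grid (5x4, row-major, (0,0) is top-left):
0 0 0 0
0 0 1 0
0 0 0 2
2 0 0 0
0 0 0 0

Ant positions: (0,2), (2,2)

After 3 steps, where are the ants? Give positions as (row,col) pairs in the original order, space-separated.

Step 1: ant0:(0,2)->S->(1,2) | ant1:(2,2)->E->(2,3)
  grid max=3 at (2,3)
Step 2: ant0:(1,2)->N->(0,2) | ant1:(2,3)->N->(1,3)
  grid max=2 at (2,3)
Step 3: ant0:(0,2)->S->(1,2) | ant1:(1,3)->S->(2,3)
  grid max=3 at (2,3)

(1,2) (2,3)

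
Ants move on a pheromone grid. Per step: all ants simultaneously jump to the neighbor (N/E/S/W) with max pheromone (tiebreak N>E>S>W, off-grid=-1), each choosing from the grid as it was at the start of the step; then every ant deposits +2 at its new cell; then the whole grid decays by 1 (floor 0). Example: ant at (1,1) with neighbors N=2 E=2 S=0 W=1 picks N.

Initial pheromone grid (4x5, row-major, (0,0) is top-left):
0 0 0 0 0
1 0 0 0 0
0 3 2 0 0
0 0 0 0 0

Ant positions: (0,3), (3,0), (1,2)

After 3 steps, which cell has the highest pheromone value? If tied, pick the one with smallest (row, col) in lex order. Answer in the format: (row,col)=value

Answer: (2,2)=5

Derivation:
Step 1: ant0:(0,3)->E->(0,4) | ant1:(3,0)->N->(2,0) | ant2:(1,2)->S->(2,2)
  grid max=3 at (2,2)
Step 2: ant0:(0,4)->S->(1,4) | ant1:(2,0)->E->(2,1) | ant2:(2,2)->W->(2,1)
  grid max=5 at (2,1)
Step 3: ant0:(1,4)->N->(0,4) | ant1:(2,1)->E->(2,2) | ant2:(2,1)->E->(2,2)
  grid max=5 at (2,2)
Final grid:
  0 0 0 0 1
  0 0 0 0 0
  0 4 5 0 0
  0 0 0 0 0
Max pheromone 5 at (2,2)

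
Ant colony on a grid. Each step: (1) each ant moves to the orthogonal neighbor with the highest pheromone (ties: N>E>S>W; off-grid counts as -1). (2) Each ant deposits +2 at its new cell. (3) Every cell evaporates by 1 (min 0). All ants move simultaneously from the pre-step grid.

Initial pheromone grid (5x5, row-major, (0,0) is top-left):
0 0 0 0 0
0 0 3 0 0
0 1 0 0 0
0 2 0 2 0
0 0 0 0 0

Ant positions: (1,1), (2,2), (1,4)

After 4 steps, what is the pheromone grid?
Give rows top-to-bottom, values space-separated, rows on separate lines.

After step 1: ants at (1,2),(1,2),(0,4)
  0 0 0 0 1
  0 0 6 0 0
  0 0 0 0 0
  0 1 0 1 0
  0 0 0 0 0
After step 2: ants at (0,2),(0,2),(1,4)
  0 0 3 0 0
  0 0 5 0 1
  0 0 0 0 0
  0 0 0 0 0
  0 0 0 0 0
After step 3: ants at (1,2),(1,2),(0,4)
  0 0 2 0 1
  0 0 8 0 0
  0 0 0 0 0
  0 0 0 0 0
  0 0 0 0 0
After step 4: ants at (0,2),(0,2),(1,4)
  0 0 5 0 0
  0 0 7 0 1
  0 0 0 0 0
  0 0 0 0 0
  0 0 0 0 0

0 0 5 0 0
0 0 7 0 1
0 0 0 0 0
0 0 0 0 0
0 0 0 0 0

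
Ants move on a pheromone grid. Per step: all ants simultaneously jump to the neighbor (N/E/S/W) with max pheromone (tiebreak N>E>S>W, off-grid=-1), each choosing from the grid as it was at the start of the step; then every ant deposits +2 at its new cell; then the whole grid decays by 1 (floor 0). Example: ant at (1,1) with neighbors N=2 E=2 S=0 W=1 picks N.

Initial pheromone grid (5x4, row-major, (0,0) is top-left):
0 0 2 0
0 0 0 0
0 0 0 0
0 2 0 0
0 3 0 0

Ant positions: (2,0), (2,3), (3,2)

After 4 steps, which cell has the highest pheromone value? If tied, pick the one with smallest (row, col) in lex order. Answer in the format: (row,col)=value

Answer: (4,1)=3

Derivation:
Step 1: ant0:(2,0)->N->(1,0) | ant1:(2,3)->N->(1,3) | ant2:(3,2)->W->(3,1)
  grid max=3 at (3,1)
Step 2: ant0:(1,0)->N->(0,0) | ant1:(1,3)->N->(0,3) | ant2:(3,1)->S->(4,1)
  grid max=3 at (4,1)
Step 3: ant0:(0,0)->E->(0,1) | ant1:(0,3)->S->(1,3) | ant2:(4,1)->N->(3,1)
  grid max=3 at (3,1)
Step 4: ant0:(0,1)->E->(0,2) | ant1:(1,3)->N->(0,3) | ant2:(3,1)->S->(4,1)
  grid max=3 at (4,1)
Final grid:
  0 0 1 1
  0 0 0 0
  0 0 0 0
  0 2 0 0
  0 3 0 0
Max pheromone 3 at (4,1)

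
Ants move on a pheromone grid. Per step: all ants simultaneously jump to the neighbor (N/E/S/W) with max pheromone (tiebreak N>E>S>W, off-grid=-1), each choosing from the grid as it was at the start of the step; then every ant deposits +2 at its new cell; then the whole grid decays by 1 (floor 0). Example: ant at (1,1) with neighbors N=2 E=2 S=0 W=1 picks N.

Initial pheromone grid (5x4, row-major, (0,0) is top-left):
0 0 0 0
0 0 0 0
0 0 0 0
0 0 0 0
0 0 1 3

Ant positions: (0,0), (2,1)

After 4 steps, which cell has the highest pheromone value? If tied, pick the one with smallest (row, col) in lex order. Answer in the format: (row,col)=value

Step 1: ant0:(0,0)->E->(0,1) | ant1:(2,1)->N->(1,1)
  grid max=2 at (4,3)
Step 2: ant0:(0,1)->S->(1,1) | ant1:(1,1)->N->(0,1)
  grid max=2 at (0,1)
Step 3: ant0:(1,1)->N->(0,1) | ant1:(0,1)->S->(1,1)
  grid max=3 at (0,1)
Step 4: ant0:(0,1)->S->(1,1) | ant1:(1,1)->N->(0,1)
  grid max=4 at (0,1)
Final grid:
  0 4 0 0
  0 4 0 0
  0 0 0 0
  0 0 0 0
  0 0 0 0
Max pheromone 4 at (0,1)

Answer: (0,1)=4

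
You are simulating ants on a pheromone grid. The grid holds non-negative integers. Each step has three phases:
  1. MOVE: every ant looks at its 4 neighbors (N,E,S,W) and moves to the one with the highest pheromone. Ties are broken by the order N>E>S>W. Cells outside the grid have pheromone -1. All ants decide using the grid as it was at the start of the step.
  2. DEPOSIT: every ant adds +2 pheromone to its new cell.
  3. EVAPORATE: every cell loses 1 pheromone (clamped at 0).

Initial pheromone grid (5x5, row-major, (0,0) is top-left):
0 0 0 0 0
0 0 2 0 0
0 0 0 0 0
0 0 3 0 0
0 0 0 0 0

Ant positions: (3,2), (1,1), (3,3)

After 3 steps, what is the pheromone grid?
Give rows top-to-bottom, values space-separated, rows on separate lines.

After step 1: ants at (2,2),(1,2),(3,2)
  0 0 0 0 0
  0 0 3 0 0
  0 0 1 0 0
  0 0 4 0 0
  0 0 0 0 0
After step 2: ants at (3,2),(2,2),(2,2)
  0 0 0 0 0
  0 0 2 0 0
  0 0 4 0 0
  0 0 5 0 0
  0 0 0 0 0
After step 3: ants at (2,2),(3,2),(3,2)
  0 0 0 0 0
  0 0 1 0 0
  0 0 5 0 0
  0 0 8 0 0
  0 0 0 0 0

0 0 0 0 0
0 0 1 0 0
0 0 5 0 0
0 0 8 0 0
0 0 0 0 0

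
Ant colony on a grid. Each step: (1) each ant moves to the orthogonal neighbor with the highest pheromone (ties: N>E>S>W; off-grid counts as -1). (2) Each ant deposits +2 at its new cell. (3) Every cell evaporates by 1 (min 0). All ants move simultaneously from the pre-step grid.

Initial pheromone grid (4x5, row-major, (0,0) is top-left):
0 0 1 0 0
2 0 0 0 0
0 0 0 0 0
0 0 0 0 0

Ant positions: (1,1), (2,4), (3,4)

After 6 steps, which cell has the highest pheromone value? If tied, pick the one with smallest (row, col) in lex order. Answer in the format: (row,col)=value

Step 1: ant0:(1,1)->W->(1,0) | ant1:(2,4)->N->(1,4) | ant2:(3,4)->N->(2,4)
  grid max=3 at (1,0)
Step 2: ant0:(1,0)->N->(0,0) | ant1:(1,4)->S->(2,4) | ant2:(2,4)->N->(1,4)
  grid max=2 at (1,0)
Step 3: ant0:(0,0)->S->(1,0) | ant1:(2,4)->N->(1,4) | ant2:(1,4)->S->(2,4)
  grid max=3 at (1,0)
Step 4: ant0:(1,0)->N->(0,0) | ant1:(1,4)->S->(2,4) | ant2:(2,4)->N->(1,4)
  grid max=4 at (1,4)
Step 5: ant0:(0,0)->S->(1,0) | ant1:(2,4)->N->(1,4) | ant2:(1,4)->S->(2,4)
  grid max=5 at (1,4)
Step 6: ant0:(1,0)->N->(0,0) | ant1:(1,4)->S->(2,4) | ant2:(2,4)->N->(1,4)
  grid max=6 at (1,4)
Final grid:
  1 0 0 0 0
  2 0 0 0 6
  0 0 0 0 6
  0 0 0 0 0
Max pheromone 6 at (1,4)

Answer: (1,4)=6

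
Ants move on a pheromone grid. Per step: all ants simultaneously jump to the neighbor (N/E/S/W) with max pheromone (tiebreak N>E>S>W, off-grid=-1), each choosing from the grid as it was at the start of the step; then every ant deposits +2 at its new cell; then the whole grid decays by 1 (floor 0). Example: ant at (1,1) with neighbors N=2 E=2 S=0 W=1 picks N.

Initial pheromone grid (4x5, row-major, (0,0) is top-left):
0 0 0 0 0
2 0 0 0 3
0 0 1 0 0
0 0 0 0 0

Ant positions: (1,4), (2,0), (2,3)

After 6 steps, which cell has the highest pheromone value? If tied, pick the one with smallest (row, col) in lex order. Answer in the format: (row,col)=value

Answer: (1,4)=3

Derivation:
Step 1: ant0:(1,4)->N->(0,4) | ant1:(2,0)->N->(1,0) | ant2:(2,3)->W->(2,2)
  grid max=3 at (1,0)
Step 2: ant0:(0,4)->S->(1,4) | ant1:(1,0)->N->(0,0) | ant2:(2,2)->N->(1,2)
  grid max=3 at (1,4)
Step 3: ant0:(1,4)->N->(0,4) | ant1:(0,0)->S->(1,0) | ant2:(1,2)->S->(2,2)
  grid max=3 at (1,0)
Step 4: ant0:(0,4)->S->(1,4) | ant1:(1,0)->N->(0,0) | ant2:(2,2)->N->(1,2)
  grid max=3 at (1,4)
Step 5: ant0:(1,4)->N->(0,4) | ant1:(0,0)->S->(1,0) | ant2:(1,2)->S->(2,2)
  grid max=3 at (1,0)
Step 6: ant0:(0,4)->S->(1,4) | ant1:(1,0)->N->(0,0) | ant2:(2,2)->N->(1,2)
  grid max=3 at (1,4)
Final grid:
  1 0 0 0 0
  2 0 1 0 3
  0 0 1 0 0
  0 0 0 0 0
Max pheromone 3 at (1,4)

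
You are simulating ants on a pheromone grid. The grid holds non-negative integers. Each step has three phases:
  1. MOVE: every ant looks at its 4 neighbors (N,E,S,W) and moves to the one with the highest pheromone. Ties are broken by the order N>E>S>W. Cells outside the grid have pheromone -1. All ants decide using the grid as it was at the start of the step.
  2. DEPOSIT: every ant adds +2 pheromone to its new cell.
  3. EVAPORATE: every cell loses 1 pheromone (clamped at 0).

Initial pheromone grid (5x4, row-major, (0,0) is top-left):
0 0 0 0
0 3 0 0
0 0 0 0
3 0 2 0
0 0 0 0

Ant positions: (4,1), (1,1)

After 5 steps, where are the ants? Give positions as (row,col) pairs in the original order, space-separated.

Step 1: ant0:(4,1)->N->(3,1) | ant1:(1,1)->N->(0,1)
  grid max=2 at (1,1)
Step 2: ant0:(3,1)->W->(3,0) | ant1:(0,1)->S->(1,1)
  grid max=3 at (1,1)
Step 3: ant0:(3,0)->N->(2,0) | ant1:(1,1)->N->(0,1)
  grid max=2 at (1,1)
Step 4: ant0:(2,0)->S->(3,0) | ant1:(0,1)->S->(1,1)
  grid max=3 at (1,1)
Step 5: ant0:(3,0)->N->(2,0) | ant1:(1,1)->N->(0,1)
  grid max=2 at (1,1)

(2,0) (0,1)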